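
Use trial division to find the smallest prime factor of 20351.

20351 is odd.
Digit sum 11, not divisible by 3.
Ends in 1: not divisible by 5.
7: 20351 = 7·2907 + 2
11: 20351 = 11·1850 + 1
13: 20351 = 13·1565 + 6
17: 20351 = 17·1197 + 2
19: 20351 = 19·1071 + 2
23: 20351 = 23·884 + 19
29: 20351 = 29·701 + 22
31: 20351 = 31·656 + 15
37: 20351 = 37·550 + 1
41: 20351 = 41·496 + 15
43: 20351 = 43·473 + 12
47: 20351 = 47·433

47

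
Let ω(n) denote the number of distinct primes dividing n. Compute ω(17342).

17342 = 2 · 8671
8671 = 13 · 667
667 = 23 · 29
17342 = 2 · 13 · 23 · 29, which has 4 distinct prime factors.

4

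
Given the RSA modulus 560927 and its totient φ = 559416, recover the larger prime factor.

859

φ(n) = (p−1)(q−1) = n − (p+q) + 1, so p + q = 560927 − 559416 + 1 = 1512.
p and q are the roots of t² − 1512t + 560927 = 0.
Discriminant: 1512² − 4·560927 = 2286144 − 2243708 = 42436; √42436 = 206.
q = (1512 − 206)/2 = 653, p = (1512 + 206)/2 = 859.
Check: 653 · 859 = 560927.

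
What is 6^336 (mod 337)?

1

6^1 ≡ 6 (mod 337)
6^2 ≡ 6^2 = 36 ≡ 36 (mod 337)
6^4 ≡ 36^2 = 1296 ≡ 285 (mod 337)
6^8 ≡ 285^2 = 81225 ≡ 8 (mod 337)
6^16 ≡ 8^2 = 64 ≡ 64 (mod 337)
6^32 ≡ 64^2 = 4096 ≡ 52 (mod 337)
6^64 ≡ 52^2 = 2704 ≡ 8 (mod 337)
6^128 ≡ 8^2 = 64 ≡ 64 (mod 337)
6^256 ≡ 64^2 = 4096 ≡ 52 (mod 337)
336 = 256 + 64 + 16 in binary powers of 2.
So 6^336 ≡ 52 · 8 · 64 ≡ 1 (mod 337).
Since the result is 1, base 6 gives no evidence that 337 is composite.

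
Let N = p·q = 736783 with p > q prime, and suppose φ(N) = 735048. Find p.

φ(n) = (p−1)(q−1) = n − (p+q) + 1, so p + q = 736783 − 735048 + 1 = 1736.
p and q are the roots of t² − 1736t + 736783 = 0.
Discriminant: 1736² − 4·736783 = 3013696 − 2947132 = 66564; √66564 = 258.
q = (1736 − 258)/2 = 739, p = (1736 + 258)/2 = 997.
Check: 739 · 997 = 736783.

997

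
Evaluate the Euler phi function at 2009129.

1956240

Factor: 2009129 = 67 · 157 · 191.
φ(2009129) = (67−1) · (157−1) · (191−1) = 66 · 156 · 190 = 1956240.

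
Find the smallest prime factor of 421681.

13

421681 is odd.
Digit sum 22, not divisible by 3.
Ends in 1: not divisible by 5.
7: 421681 = 7·60240 + 1
11: 421681 = 11·38334 + 7
13: 421681 = 13·32437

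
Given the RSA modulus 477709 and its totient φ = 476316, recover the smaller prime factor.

607

φ(n) = (p−1)(q−1) = n − (p+q) + 1, so p + q = 477709 − 476316 + 1 = 1394.
p and q are the roots of t² − 1394t + 477709 = 0.
Discriminant: 1394² − 4·477709 = 1943236 − 1910836 = 32400; √32400 = 180.
q = (1394 − 180)/2 = 607, p = (1394 + 180)/2 = 787.
Check: 607 · 787 = 477709.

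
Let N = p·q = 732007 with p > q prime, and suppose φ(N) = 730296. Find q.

φ(n) = (p−1)(q−1) = n − (p+q) + 1, so p + q = 732007 − 730296 + 1 = 1712.
p and q are the roots of t² − 1712t + 732007 = 0.
Discriminant: 1712² − 4·732007 = 2930944 − 2928028 = 2916; √2916 = 54.
q = (1712 − 54)/2 = 829, p = (1712 + 54)/2 = 883.
Check: 829 · 883 = 732007.

829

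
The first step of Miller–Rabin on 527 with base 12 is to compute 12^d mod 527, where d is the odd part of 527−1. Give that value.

527 − 1 = 526 = 2^1 · 263, so d = 263.
12^1 ≡ 12 (mod 527)
12^2 ≡ 12^2 = 144 ≡ 144 (mod 527)
12^4 ≡ 144^2 = 20736 ≡ 183 (mod 527)
12^8 ≡ 183^2 = 33489 ≡ 288 (mod 527)
12^16 ≡ 288^2 = 82944 ≡ 205 (mod 527)
12^32 ≡ 205^2 = 42025 ≡ 392 (mod 527)
12^64 ≡ 392^2 = 153664 ≡ 307 (mod 527)
12^128 ≡ 307^2 = 94249 ≡ 443 (mod 527)
12^256 ≡ 443^2 = 196249 ≡ 205 (mod 527)
263 = 256 + 4 + 2 + 1 in binary powers of 2.
So 12^263 ≡ 205 · 183 · 144 · 12 ≡ 177 (mod 527).
Squaring chain: 177; never reaches −1, so base 12 is a Miller–Rabin witness that 527 is composite.

177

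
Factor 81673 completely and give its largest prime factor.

81673 = 23 · 3551
3551 = 53 · 67
67 is prime.
So 81673 = 23 · 53 · 67; the largest prime factor is 67.

67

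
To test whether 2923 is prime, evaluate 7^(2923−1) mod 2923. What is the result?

433

7^1 ≡ 7 (mod 2923)
7^2 ≡ 7^2 = 49 ≡ 49 (mod 2923)
7^4 ≡ 49^2 = 2401 ≡ 2401 (mod 2923)
7^8 ≡ 2401^2 = 5764801 ≡ 645 (mod 2923)
7^16 ≡ 645^2 = 416025 ≡ 959 (mod 2923)
7^32 ≡ 959^2 = 919681 ≡ 1859 (mod 2923)
7^64 ≡ 1859^2 = 3455881 ≡ 895 (mod 2923)
7^128 ≡ 895^2 = 801025 ≡ 123 (mod 2923)
7^256 ≡ 123^2 = 15129 ≡ 514 (mod 2923)
7^512 ≡ 514^2 = 264196 ≡ 1126 (mod 2923)
7^1024 ≡ 1126^2 = 1267876 ≡ 2217 (mod 2923)
7^2048 ≡ 2217^2 = 4915089 ≡ 1526 (mod 2923)
2922 = 2048 + 512 + 256 + 64 + 32 + 8 + 2 in binary powers of 2.
So 7^2922 ≡ 1526 · 1126 · 514 · 895 · 1859 · 645 · 49 ≡ 433 (mod 2923).
Since 433 ≠ 1, base 7 is a Fermat witness: 2923 is composite.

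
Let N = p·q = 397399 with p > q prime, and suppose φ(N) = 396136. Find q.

587

φ(n) = (p−1)(q−1) = n − (p+q) + 1, so p + q = 397399 − 396136 + 1 = 1264.
p and q are the roots of t² − 1264t + 397399 = 0.
Discriminant: 1264² − 4·397399 = 1597696 − 1589596 = 8100; √8100 = 90.
q = (1264 − 90)/2 = 587, p = (1264 + 90)/2 = 677.
Check: 587 · 677 = 397399.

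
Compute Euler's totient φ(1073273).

1039104

Factor: 1073273 = 67 · 83 · 193.
φ(1073273) = (67−1) · (83−1) · (193−1) = 66 · 82 · 192 = 1039104.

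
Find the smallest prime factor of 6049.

6049 is odd.
Digit sum 19, not divisible by 3.
Ends in 9: not divisible by 5.
7: 6049 = 7·864 + 1
11: 6049 = 11·549 + 10
13: 6049 = 13·465 + 4
17: 6049 = 17·355 + 14
19: 6049 = 19·318 + 7
23: 6049 = 23·263

23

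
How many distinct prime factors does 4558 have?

4558 = 2 · 2279
2279 = 43 · 53
4558 = 2 · 43 · 53, which has 3 distinct prime factors.

3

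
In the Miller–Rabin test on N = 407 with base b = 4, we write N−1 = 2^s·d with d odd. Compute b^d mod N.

284

407 − 1 = 406 = 2^1 · 203, so d = 203.
4^1 ≡ 4 (mod 407)
4^2 ≡ 4^2 = 16 ≡ 16 (mod 407)
4^4 ≡ 16^2 = 256 ≡ 256 (mod 407)
4^8 ≡ 256^2 = 65536 ≡ 9 (mod 407)
4^16 ≡ 9^2 = 81 ≡ 81 (mod 407)
4^32 ≡ 81^2 = 6561 ≡ 49 (mod 407)
4^64 ≡ 49^2 = 2401 ≡ 366 (mod 407)
4^128 ≡ 366^2 = 133956 ≡ 53 (mod 407)
203 = 128 + 64 + 8 + 2 + 1 in binary powers of 2.
So 4^203 ≡ 53 · 366 · 9 · 16 · 4 ≡ 284 (mod 407).
Squaring chain: 284; never reaches −1, so base 4 is a Miller–Rabin witness that 407 is composite.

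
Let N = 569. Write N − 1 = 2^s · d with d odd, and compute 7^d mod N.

569 − 1 = 568 = 2^3 · 71, so d = 71.
7^1 ≡ 7 (mod 569)
7^2 ≡ 7^2 = 49 ≡ 49 (mod 569)
7^4 ≡ 49^2 = 2401 ≡ 125 (mod 569)
7^8 ≡ 125^2 = 15625 ≡ 262 (mod 569)
7^16 ≡ 262^2 = 68644 ≡ 364 (mod 569)
7^32 ≡ 364^2 = 132496 ≡ 488 (mod 569)
7^64 ≡ 488^2 = 238144 ≡ 302 (mod 569)
71 = 64 + 4 + 2 + 1 in binary powers of 2.
So 7^71 ≡ 302 · 125 · 49 · 7 ≡ 86 (mod 569).
Squaring chain: 86 → 568 → 1; reaches −1, so base 7 does not prove 569 composite.

86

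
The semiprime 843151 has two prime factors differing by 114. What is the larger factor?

977

Since p = q + 114, we have 843151 = q(q + 114), so q² + 114q − 843151 = 0.
Discriminant: 114² + 4·843151 = 12996 + 3372604 = 3385600; √3385600 = 1840.
q = (−114 + 1840)/2 = 863, and p = q + 114 = 977.
Check: 863 · 977 = 843151.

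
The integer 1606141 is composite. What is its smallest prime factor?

1606141 is odd.
Digit sum 19, not divisible by 3.
Ends in 1: not divisible by 5.
7: 1606141 = 7·229448 + 5
11: 1606141 = 11·146012 + 9
13: 1606141 = 13·123549 + 4
17: 1606141 = 17·94478 + 15
19: 1606141 = 19·84533 + 14
23: 1606141 = 23·69832 + 5
29: 1606141 = 29·55384 + 5
31: 1606141 = 31·51811

31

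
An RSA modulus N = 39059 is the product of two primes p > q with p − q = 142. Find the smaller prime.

139

Since p = q + 142, we have 39059 = q(q + 142), so q² + 142q − 39059 = 0.
Discriminant: 142² + 4·39059 = 20164 + 156236 = 176400; √176400 = 420.
q = (−142 + 420)/2 = 139, and p = q + 142 = 281.
Check: 139 · 281 = 39059.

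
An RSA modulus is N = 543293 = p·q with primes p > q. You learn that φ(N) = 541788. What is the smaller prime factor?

599

φ(n) = (p−1)(q−1) = n − (p+q) + 1, so p + q = 543293 − 541788 + 1 = 1506.
p and q are the roots of t² − 1506t + 543293 = 0.
Discriminant: 1506² − 4·543293 = 2268036 − 2173172 = 94864; √94864 = 308.
q = (1506 − 308)/2 = 599, p = (1506 + 308)/2 = 907.
Check: 599 · 907 = 543293.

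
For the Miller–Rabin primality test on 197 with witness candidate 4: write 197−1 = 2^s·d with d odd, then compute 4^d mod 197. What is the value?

196

197 − 1 = 196 = 2^2 · 49, so d = 49.
4^1 ≡ 4 (mod 197)
4^2 ≡ 4^2 = 16 ≡ 16 (mod 197)
4^4 ≡ 16^2 = 256 ≡ 59 (mod 197)
4^8 ≡ 59^2 = 3481 ≡ 132 (mod 197)
4^16 ≡ 132^2 = 17424 ≡ 88 (mod 197)
4^32 ≡ 88^2 = 7744 ≡ 61 (mod 197)
49 = 32 + 16 + 1 in binary powers of 2.
So 4^49 ≡ 61 · 88 · 4 ≡ 196 (mod 197).
Since 4^d ≡ 196 (mod 197), base 4 does not prove 197 composite.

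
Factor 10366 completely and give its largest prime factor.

10366 = 2 · 5183
5183 = 71 · 73
73 is prime.
So 10366 = 2 · 71 · 73; the largest prime factor is 73.

73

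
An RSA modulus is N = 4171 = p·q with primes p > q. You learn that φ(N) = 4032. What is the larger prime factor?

97

φ(n) = (p−1)(q−1) = n − (p+q) + 1, so p + q = 4171 − 4032 + 1 = 140.
p and q are the roots of t² − 140t + 4171 = 0.
Discriminant: 140² − 4·4171 = 19600 − 16684 = 2916; √2916 = 54.
q = (140 − 54)/2 = 43, p = (140 + 54)/2 = 97.
Check: 43 · 97 = 4171.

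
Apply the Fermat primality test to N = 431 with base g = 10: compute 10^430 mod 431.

1

10^1 ≡ 10 (mod 431)
10^2 ≡ 10^2 = 100 ≡ 100 (mod 431)
10^4 ≡ 100^2 = 10000 ≡ 87 (mod 431)
10^8 ≡ 87^2 = 7569 ≡ 242 (mod 431)
10^16 ≡ 242^2 = 58564 ≡ 379 (mod 431)
10^32 ≡ 379^2 = 143641 ≡ 118 (mod 431)
10^64 ≡ 118^2 = 13924 ≡ 132 (mod 431)
10^128 ≡ 132^2 = 17424 ≡ 184 (mod 431)
10^256 ≡ 184^2 = 33856 ≡ 238 (mod 431)
430 = 256 + 128 + 32 + 8 + 4 + 2 in binary powers of 2.
So 10^430 ≡ 238 · 184 · 118 · 242 · 87 · 100 ≡ 1 (mod 431).
Since the result is 1, base 10 gives no evidence that 431 is composite.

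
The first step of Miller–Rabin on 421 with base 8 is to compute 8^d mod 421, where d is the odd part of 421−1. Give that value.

392

421 − 1 = 420 = 2^2 · 105, so d = 105.
8^1 ≡ 8 (mod 421)
8^2 ≡ 8^2 = 64 ≡ 64 (mod 421)
8^4 ≡ 64^2 = 4096 ≡ 307 (mod 421)
8^8 ≡ 307^2 = 94249 ≡ 366 (mod 421)
8^16 ≡ 366^2 = 133956 ≡ 78 (mod 421)
8^32 ≡ 78^2 = 6084 ≡ 190 (mod 421)
8^64 ≡ 190^2 = 36100 ≡ 315 (mod 421)
105 = 64 + 32 + 8 + 1 in binary powers of 2.
So 8^105 ≡ 315 · 190 · 366 · 8 ≡ 392 (mod 421).
Squaring chain: 392 → 420; reaches −1, so base 8 does not prove 421 composite.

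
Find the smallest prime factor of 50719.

67

50719 is odd.
Digit sum 22, not divisible by 3.
Ends in 9: not divisible by 5.
7: 50719 = 7·7245 + 4
11: 50719 = 11·4610 + 9
13: 50719 = 13·3901 + 6
17: 50719 = 17·2983 + 8
19: 50719 = 19·2669 + 8
23: 50719 = 23·2205 + 4
29: 50719 = 29·1748 + 27
31: 50719 = 31·1636 + 3
37: 50719 = 37·1370 + 29
41: 50719 = 41·1237 + 2
43: 50719 = 43·1179 + 22
47: 50719 = 47·1079 + 6
53: 50719 = 53·956 + 51
59: 50719 = 59·859 + 38
61: 50719 = 61·831 + 28
67: 50719 = 67·757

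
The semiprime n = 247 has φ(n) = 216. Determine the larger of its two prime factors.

19

φ(n) = (p−1)(q−1) = n − (p+q) + 1, so p + q = 247 − 216 + 1 = 32.
p and q are the roots of t² − 32t + 247 = 0.
Discriminant: 32² − 4·247 = 1024 − 988 = 36; √36 = 6.
q = (32 − 6)/2 = 13, p = (32 + 6)/2 = 19.
Check: 13 · 19 = 247.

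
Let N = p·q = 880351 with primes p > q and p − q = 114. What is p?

997

Since p = q + 114, we have 880351 = q(q + 114), so q² + 114q − 880351 = 0.
Discriminant: 114² + 4·880351 = 12996 + 3521404 = 3534400; √3534400 = 1880.
q = (−114 + 1880)/2 = 883, and p = q + 114 = 997.
Check: 883 · 997 = 880351.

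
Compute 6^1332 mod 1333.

1

6^1 ≡ 6 (mod 1333)
6^2 ≡ 6^2 = 36 ≡ 36 (mod 1333)
6^4 ≡ 36^2 = 1296 ≡ 1296 (mod 1333)
6^8 ≡ 1296^2 = 1679616 ≡ 36 (mod 1333)
6^16 ≡ 36^2 = 1296 ≡ 1296 (mod 1333)
6^32 ≡ 1296^2 = 1679616 ≡ 36 (mod 1333)
6^64 ≡ 36^2 = 1296 ≡ 1296 (mod 1333)
6^128 ≡ 1296^2 = 1679616 ≡ 36 (mod 1333)
6^256 ≡ 36^2 = 1296 ≡ 1296 (mod 1333)
6^512 ≡ 1296^2 = 1679616 ≡ 36 (mod 1333)
6^1024 ≡ 36^2 = 1296 ≡ 1296 (mod 1333)
1332 = 1024 + 256 + 32 + 16 + 4 in binary powers of 2.
So 6^1332 ≡ 1296 · 1296 · 36 · 1296 · 1296 ≡ 1 (mod 1333).
Since the result is 1, base 6 gives no evidence that 1333 is composite.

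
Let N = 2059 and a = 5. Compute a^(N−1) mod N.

5^1 ≡ 5 (mod 2059)
5^2 ≡ 5^2 = 25 ≡ 25 (mod 2059)
5^4 ≡ 25^2 = 625 ≡ 625 (mod 2059)
5^8 ≡ 625^2 = 390625 ≡ 1474 (mod 2059)
5^16 ≡ 1474^2 = 2172676 ≡ 431 (mod 2059)
5^32 ≡ 431^2 = 185761 ≡ 451 (mod 2059)
5^64 ≡ 451^2 = 203401 ≡ 1619 (mod 2059)
5^128 ≡ 1619^2 = 2621161 ≡ 54 (mod 2059)
5^256 ≡ 54^2 = 2916 ≡ 857 (mod 2059)
5^512 ≡ 857^2 = 734449 ≡ 1445 (mod 2059)
5^1024 ≡ 1445^2 = 2088025 ≡ 199 (mod 2059)
5^2048 ≡ 199^2 = 39601 ≡ 480 (mod 2059)
2058 = 2048 + 8 + 2 in binary powers of 2.
So 5^2058 ≡ 480 · 1474 · 25 ≡ 1190 (mod 2059).
Since 1190 ≠ 1, base 5 is a Fermat witness: 2059 is composite.

1190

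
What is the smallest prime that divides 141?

3

141 is odd.
Digit sum 6, divisible by 3.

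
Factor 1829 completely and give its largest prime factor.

1829 = 31 · 59
59 is prime.
So 1829 = 31 · 59; the largest prime factor is 59.

59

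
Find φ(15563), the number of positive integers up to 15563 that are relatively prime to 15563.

15288

Factor: 15563 = 79 · 197.
φ(15563) = (79−1) · (197−1) = 78 · 196 = 15288.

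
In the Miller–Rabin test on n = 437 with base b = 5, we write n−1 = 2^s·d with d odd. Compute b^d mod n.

437 − 1 = 436 = 2^2 · 109, so d = 109.
5^1 ≡ 5 (mod 437)
5^2 ≡ 5^2 = 25 ≡ 25 (mod 437)
5^4 ≡ 25^2 = 625 ≡ 188 (mod 437)
5^8 ≡ 188^2 = 35344 ≡ 384 (mod 437)
5^16 ≡ 384^2 = 147456 ≡ 187 (mod 437)
5^32 ≡ 187^2 = 34969 ≡ 9 (mod 437)
5^64 ≡ 9^2 = 81 ≡ 81 (mod 437)
109 = 64 + 32 + 8 + 4 + 1 in binary powers of 2.
So 5^109 ≡ 81 · 9 · 384 · 188 · 5 ≡ 290 (mod 437).
Squaring chain: 290 → 196; never reaches −1, so base 5 is a Miller–Rabin witness that 437 is composite.

290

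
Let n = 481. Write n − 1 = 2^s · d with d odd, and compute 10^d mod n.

481 − 1 = 480 = 2^5 · 15, so d = 15.
10^1 ≡ 10 (mod 481)
10^2 ≡ 10^2 = 100 ≡ 100 (mod 481)
10^4 ≡ 100^2 = 10000 ≡ 380 (mod 481)
10^8 ≡ 380^2 = 144400 ≡ 100 (mod 481)
15 = 8 + 4 + 2 + 1 in binary powers of 2.
So 10^15 ≡ 100 · 380 · 100 · 10 ≡ 38 (mod 481).
Squaring chain: 38 → 1 → 1 → 1 → 1; never reaches −1, so base 10 is a Miller–Rabin witness that 481 is composite.

38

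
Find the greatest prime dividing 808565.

89

808565 = 5 · 161713
161713 = 23 · 7031
7031 = 79 · 89
89 is prime.
So 808565 = 5 · 23 · 79 · 89; the largest prime factor is 89.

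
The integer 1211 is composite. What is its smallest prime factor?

1211 is odd.
Digit sum 5, not divisible by 3.
Ends in 1: not divisible by 5.
7: 1211 = 7·173

7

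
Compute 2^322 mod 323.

2^1 ≡ 2 (mod 323)
2^2 ≡ 2^2 = 4 ≡ 4 (mod 323)
2^4 ≡ 4^2 = 16 ≡ 16 (mod 323)
2^8 ≡ 16^2 = 256 ≡ 256 (mod 323)
2^16 ≡ 256^2 = 65536 ≡ 290 (mod 323)
2^32 ≡ 290^2 = 84100 ≡ 120 (mod 323)
2^64 ≡ 120^2 = 14400 ≡ 188 (mod 323)
2^128 ≡ 188^2 = 35344 ≡ 137 (mod 323)
2^256 ≡ 137^2 = 18769 ≡ 35 (mod 323)
322 = 256 + 64 + 2 in binary powers of 2.
So 2^322 ≡ 35 · 188 · 4 ≡ 157 (mod 323).
Since 157 ≠ 1, base 2 is a Fermat witness: 323 is composite.

157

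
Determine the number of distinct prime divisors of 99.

2

99 = 3^2 · 11
99 = 3^2 · 11, which has 2 distinct prime factors.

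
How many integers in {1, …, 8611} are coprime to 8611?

Factor: 8611 = 79 · 109.
φ(8611) = (79−1) · (109−1) = 78 · 108 = 8424.

8424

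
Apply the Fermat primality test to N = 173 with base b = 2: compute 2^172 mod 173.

2^1 ≡ 2 (mod 173)
2^2 ≡ 2^2 = 4 ≡ 4 (mod 173)
2^4 ≡ 4^2 = 16 ≡ 16 (mod 173)
2^8 ≡ 16^2 = 256 ≡ 83 (mod 173)
2^16 ≡ 83^2 = 6889 ≡ 142 (mod 173)
2^32 ≡ 142^2 = 20164 ≡ 96 (mod 173)
2^64 ≡ 96^2 = 9216 ≡ 47 (mod 173)
2^128 ≡ 47^2 = 2209 ≡ 133 (mod 173)
172 = 128 + 32 + 8 + 4 in binary powers of 2.
So 2^172 ≡ 133 · 96 · 83 · 16 ≡ 1 (mod 173).
Since the result is 1, base 2 gives no evidence that 173 is composite.

1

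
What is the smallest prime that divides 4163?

23

4163 is odd.
Digit sum 14, not divisible by 3.
Ends in 3: not divisible by 5.
7: 4163 = 7·594 + 5
11: 4163 = 11·378 + 5
13: 4163 = 13·320 + 3
17: 4163 = 17·244 + 15
19: 4163 = 19·219 + 2
23: 4163 = 23·181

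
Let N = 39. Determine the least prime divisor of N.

39 is odd.
Digit sum 12, divisible by 3.

3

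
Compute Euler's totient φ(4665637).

Factor: 4665637 = 149 · 173 · 181.
φ(4665637) = (149−1) · (173−1) · (181−1) = 148 · 172 · 180 = 4582080.

4582080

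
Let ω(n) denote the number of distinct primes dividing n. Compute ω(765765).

765765 = 3^2 · 85085
85085 = 5 · 17017
17017 = 7 · 2431
2431 = 11 · 221
221 = 13 · 17
765765 = 3^2 · 5 · 7 · 11 · 13 · 17, which has 6 distinct prime factors.

6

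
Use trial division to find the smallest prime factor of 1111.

11

1111 is odd.
Digit sum 4, not divisible by 3.
Ends in 1: not divisible by 5.
7: 1111 = 7·158 + 5
11: 1111 = 11·101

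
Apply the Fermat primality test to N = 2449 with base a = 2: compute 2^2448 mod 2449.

1000

2^1 ≡ 2 (mod 2449)
2^2 ≡ 2^2 = 4 ≡ 4 (mod 2449)
2^4 ≡ 4^2 = 16 ≡ 16 (mod 2449)
2^8 ≡ 16^2 = 256 ≡ 256 (mod 2449)
2^16 ≡ 256^2 = 65536 ≡ 1862 (mod 2449)
2^32 ≡ 1862^2 = 3467044 ≡ 1709 (mod 2449)
2^64 ≡ 1709^2 = 2920681 ≡ 1473 (mod 2449)
2^128 ≡ 1473^2 = 2169729 ≡ 2364 (mod 2449)
2^256 ≡ 2364^2 = 5588496 ≡ 2327 (mod 2449)
2^512 ≡ 2327^2 = 5414929 ≡ 190 (mod 2449)
2^1024 ≡ 190^2 = 36100 ≡ 1814 (mod 2449)
2^2048 ≡ 1814^2 = 3290596 ≡ 1589 (mod 2449)
2448 = 2048 + 256 + 128 + 16 in binary powers of 2.
So 2^2448 ≡ 1589 · 2327 · 2364 · 1862 ≡ 1000 (mod 2449).
Since 1000 ≠ 1, base 2 is a Fermat witness: 2449 is composite.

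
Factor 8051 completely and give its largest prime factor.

8051 = 83 · 97
97 is prime.
So 8051 = 83 · 97; the largest prime factor is 97.

97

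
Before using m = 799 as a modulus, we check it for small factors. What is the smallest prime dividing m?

799 is odd.
Digit sum 25, not divisible by 3.
Ends in 9: not divisible by 5.
7: 799 = 7·114 + 1
11: 799 = 11·72 + 7
13: 799 = 13·61 + 6
17: 799 = 17·47

17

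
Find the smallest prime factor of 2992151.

2992151 is odd.
Digit sum 29, not divisible by 3.
Ends in 1: not divisible by 5.
7: 2992151 = 7·427450 + 1
11: 2992151 = 11·272013 + 8
13: 2992151 = 13·230165 + 6
17: 2992151 = 17·176008 + 15
19: 2992151 = 19·157481 + 12
23: 2992151 = 23·130093 + 12
29: 2992151 = 29·103177 + 18
31: 2992151 = 31·96521

31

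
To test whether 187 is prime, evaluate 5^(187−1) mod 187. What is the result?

60

5^1 ≡ 5 (mod 187)
5^2 ≡ 5^2 = 25 ≡ 25 (mod 187)
5^4 ≡ 25^2 = 625 ≡ 64 (mod 187)
5^8 ≡ 64^2 = 4096 ≡ 169 (mod 187)
5^16 ≡ 169^2 = 28561 ≡ 137 (mod 187)
5^32 ≡ 137^2 = 18769 ≡ 69 (mod 187)
5^64 ≡ 69^2 = 4761 ≡ 86 (mod 187)
5^128 ≡ 86^2 = 7396 ≡ 103 (mod 187)
186 = 128 + 32 + 16 + 8 + 2 in binary powers of 2.
So 5^186 ≡ 103 · 69 · 137 · 169 · 25 ≡ 60 (mod 187).
Since 60 ≠ 1, base 5 is a Fermat witness: 187 is composite.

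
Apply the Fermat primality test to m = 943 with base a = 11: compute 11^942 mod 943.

453

11^1 ≡ 11 (mod 943)
11^2 ≡ 11^2 = 121 ≡ 121 (mod 943)
11^4 ≡ 121^2 = 14641 ≡ 496 (mod 943)
11^8 ≡ 496^2 = 246016 ≡ 836 (mod 943)
11^16 ≡ 836^2 = 698896 ≡ 133 (mod 943)
11^32 ≡ 133^2 = 17689 ≡ 715 (mod 943)
11^64 ≡ 715^2 = 511225 ≡ 119 (mod 943)
11^128 ≡ 119^2 = 14161 ≡ 16 (mod 943)
11^256 ≡ 16^2 = 256 ≡ 256 (mod 943)
11^512 ≡ 256^2 = 65536 ≡ 469 (mod 943)
942 = 512 + 256 + 128 + 32 + 8 + 4 + 2 in binary powers of 2.
So 11^942 ≡ 469 · 256 · 16 · 715 · 836 · 496 · 121 ≡ 453 (mod 943).
Since 453 ≠ 1, base 11 is a Fermat witness: 943 is composite.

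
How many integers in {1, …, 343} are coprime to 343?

294

Factor: 343 = 7^3.
φ(343) = 7^2·(7−1) = 294.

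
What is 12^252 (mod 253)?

232

12^1 ≡ 12 (mod 253)
12^2 ≡ 12^2 = 144 ≡ 144 (mod 253)
12^4 ≡ 144^2 = 20736 ≡ 243 (mod 253)
12^8 ≡ 243^2 = 59049 ≡ 100 (mod 253)
12^16 ≡ 100^2 = 10000 ≡ 133 (mod 253)
12^32 ≡ 133^2 = 17689 ≡ 232 (mod 253)
12^64 ≡ 232^2 = 53824 ≡ 188 (mod 253)
12^128 ≡ 188^2 = 35344 ≡ 177 (mod 253)
252 = 128 + 64 + 32 + 16 + 8 + 4 in binary powers of 2.
So 12^252 ≡ 177 · 188 · 232 · 133 · 100 · 243 ≡ 232 (mod 253).
Since 232 ≠ 1, base 12 is a Fermat witness: 253 is composite.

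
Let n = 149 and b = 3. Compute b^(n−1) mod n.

3^1 ≡ 3 (mod 149)
3^2 ≡ 3^2 = 9 ≡ 9 (mod 149)
3^4 ≡ 9^2 = 81 ≡ 81 (mod 149)
3^8 ≡ 81^2 = 6561 ≡ 5 (mod 149)
3^16 ≡ 5^2 = 25 ≡ 25 (mod 149)
3^32 ≡ 25^2 = 625 ≡ 29 (mod 149)
3^64 ≡ 29^2 = 841 ≡ 96 (mod 149)
3^128 ≡ 96^2 = 9216 ≡ 127 (mod 149)
148 = 128 + 16 + 4 in binary powers of 2.
So 3^148 ≡ 127 · 25 · 81 ≡ 1 (mod 149).
Since the result is 1, base 3 gives no evidence that 149 is composite.

1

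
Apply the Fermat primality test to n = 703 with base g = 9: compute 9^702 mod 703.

9^1 ≡ 9 (mod 703)
9^2 ≡ 9^2 = 81 ≡ 81 (mod 703)
9^4 ≡ 81^2 = 6561 ≡ 234 (mod 703)
9^8 ≡ 234^2 = 54756 ≡ 625 (mod 703)
9^16 ≡ 625^2 = 390625 ≡ 460 (mod 703)
9^32 ≡ 460^2 = 211600 ≡ 700 (mod 703)
9^64 ≡ 700^2 = 490000 ≡ 9 (mod 703)
9^128 ≡ 9^2 = 81 ≡ 81 (mod 703)
9^256 ≡ 81^2 = 6561 ≡ 234 (mod 703)
9^512 ≡ 234^2 = 54756 ≡ 625 (mod 703)
702 = 512 + 128 + 32 + 16 + 8 + 4 + 2 in binary powers of 2.
So 9^702 ≡ 625 · 81 · 700 · 460 · 625 · 234 · 81 ≡ 1 (mod 703).
Since the result is 1, base 9 gives no evidence that 703 is composite.

1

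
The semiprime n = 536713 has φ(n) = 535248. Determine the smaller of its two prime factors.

φ(n) = (p−1)(q−1) = n − (p+q) + 1, so p + q = 536713 − 535248 + 1 = 1466.
p and q are the roots of t² − 1466t + 536713 = 0.
Discriminant: 1466² − 4·536713 = 2149156 − 2146852 = 2304; √2304 = 48.
q = (1466 − 48)/2 = 709, p = (1466 + 48)/2 = 757.
Check: 709 · 757 = 536713.

709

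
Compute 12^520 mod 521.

1

12^1 ≡ 12 (mod 521)
12^2 ≡ 12^2 = 144 ≡ 144 (mod 521)
12^4 ≡ 144^2 = 20736 ≡ 417 (mod 521)
12^8 ≡ 417^2 = 173889 ≡ 396 (mod 521)
12^16 ≡ 396^2 = 156816 ≡ 516 (mod 521)
12^32 ≡ 516^2 = 266256 ≡ 25 (mod 521)
12^64 ≡ 25^2 = 625 ≡ 104 (mod 521)
12^128 ≡ 104^2 = 10816 ≡ 396 (mod 521)
12^256 ≡ 396^2 = 156816 ≡ 516 (mod 521)
12^512 ≡ 516^2 = 266256 ≡ 25 (mod 521)
520 = 512 + 8 in binary powers of 2.
So 12^520 ≡ 25 · 396 ≡ 1 (mod 521).
Since the result is 1, base 12 gives no evidence that 521 is composite.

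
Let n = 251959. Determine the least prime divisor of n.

19

251959 is odd.
Digit sum 31, not divisible by 3.
Ends in 9: not divisible by 5.
7: 251959 = 7·35994 + 1
11: 251959 = 11·22905 + 4
13: 251959 = 13·19381 + 6
17: 251959 = 17·14821 + 2
19: 251959 = 19·13261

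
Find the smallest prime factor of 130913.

31

130913 is odd.
Digit sum 17, not divisible by 3.
Ends in 3: not divisible by 5.
7: 130913 = 7·18701 + 6
11: 130913 = 11·11901 + 2
13: 130913 = 13·10070 + 3
17: 130913 = 17·7700 + 13
19: 130913 = 19·6890 + 3
23: 130913 = 23·5691 + 20
29: 130913 = 29·4514 + 7
31: 130913 = 31·4223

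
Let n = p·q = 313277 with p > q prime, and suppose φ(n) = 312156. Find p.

599

φ(n) = (p−1)(q−1) = n − (p+q) + 1, so p + q = 313277 − 312156 + 1 = 1122.
p and q are the roots of t² − 1122t + 313277 = 0.
Discriminant: 1122² − 4·313277 = 1258884 − 1253108 = 5776; √5776 = 76.
q = (1122 − 76)/2 = 523, p = (1122 + 76)/2 = 599.
Check: 523 · 599 = 313277.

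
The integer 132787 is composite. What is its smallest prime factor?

17

132787 is odd.
Digit sum 28, not divisible by 3.
Ends in 7: not divisible by 5.
7: 132787 = 7·18969 + 4
11: 132787 = 11·12071 + 6
13: 132787 = 13·10214 + 5
17: 132787 = 17·7811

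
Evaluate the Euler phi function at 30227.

Factor: 30227 = 167 · 181.
φ(30227) = (167−1) · (181−1) = 166 · 180 = 29880.

29880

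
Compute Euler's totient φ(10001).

9792

Factor: 10001 = 73 · 137.
φ(10001) = (73−1) · (137−1) = 72 · 136 = 9792.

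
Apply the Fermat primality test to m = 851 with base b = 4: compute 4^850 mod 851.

478

4^1 ≡ 4 (mod 851)
4^2 ≡ 4^2 = 16 ≡ 16 (mod 851)
4^4 ≡ 16^2 = 256 ≡ 256 (mod 851)
4^8 ≡ 256^2 = 65536 ≡ 9 (mod 851)
4^16 ≡ 9^2 = 81 ≡ 81 (mod 851)
4^32 ≡ 81^2 = 6561 ≡ 604 (mod 851)
4^64 ≡ 604^2 = 364816 ≡ 588 (mod 851)
4^128 ≡ 588^2 = 345744 ≡ 238 (mod 851)
4^256 ≡ 238^2 = 56644 ≡ 478 (mod 851)
4^512 ≡ 478^2 = 228484 ≡ 416 (mod 851)
850 = 512 + 256 + 64 + 16 + 2 in binary powers of 2.
So 4^850 ≡ 416 · 478 · 588 · 81 · 16 ≡ 478 (mod 851).
Since 478 ≠ 1, base 4 is a Fermat witness: 851 is composite.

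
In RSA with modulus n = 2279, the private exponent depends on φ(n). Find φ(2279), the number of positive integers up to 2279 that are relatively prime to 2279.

Factor: 2279 = 43 · 53.
φ(2279) = (43−1) · (53−1) = 42 · 52 = 2184.

2184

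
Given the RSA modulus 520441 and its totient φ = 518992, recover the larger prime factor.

797

φ(n) = (p−1)(q−1) = n − (p+q) + 1, so p + q = 520441 − 518992 + 1 = 1450.
p and q are the roots of t² − 1450t + 520441 = 0.
Discriminant: 1450² − 4·520441 = 2102500 − 2081764 = 20736; √20736 = 144.
q = (1450 − 144)/2 = 653, p = (1450 + 144)/2 = 797.
Check: 653 · 797 = 520441.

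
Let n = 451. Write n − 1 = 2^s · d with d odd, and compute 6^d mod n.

219

451 − 1 = 450 = 2^1 · 225, so d = 225.
6^1 ≡ 6 (mod 451)
6^2 ≡ 6^2 = 36 ≡ 36 (mod 451)
6^4 ≡ 36^2 = 1296 ≡ 394 (mod 451)
6^8 ≡ 394^2 = 155236 ≡ 92 (mod 451)
6^16 ≡ 92^2 = 8464 ≡ 346 (mod 451)
6^32 ≡ 346^2 = 119716 ≡ 201 (mod 451)
6^64 ≡ 201^2 = 40401 ≡ 262 (mod 451)
6^128 ≡ 262^2 = 68644 ≡ 92 (mod 451)
225 = 128 + 64 + 32 + 1 in binary powers of 2.
So 6^225 ≡ 92 · 262 · 201 · 6 ≡ 219 (mod 451).
Squaring chain: 219; never reaches −1, so base 6 is a Miller–Rabin witness that 451 is composite.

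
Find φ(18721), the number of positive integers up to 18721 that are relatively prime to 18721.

18432

Factor: 18721 = 97 · 193.
φ(18721) = (97−1) · (193−1) = 96 · 192 = 18432.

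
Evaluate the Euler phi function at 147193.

136080

Factor: 147193 = 19 · 61 · 127.
φ(147193) = (19−1) · (61−1) · (127−1) = 18 · 60 · 126 = 136080.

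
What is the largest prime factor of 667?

667 = 23 · 29
29 is prime.
So 667 = 23 · 29; the largest prime factor is 29.

29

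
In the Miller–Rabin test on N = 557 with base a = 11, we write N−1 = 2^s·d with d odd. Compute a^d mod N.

118

557 − 1 = 556 = 2^2 · 139, so d = 139.
11^1 ≡ 11 (mod 557)
11^2 ≡ 11^2 = 121 ≡ 121 (mod 557)
11^4 ≡ 121^2 = 14641 ≡ 159 (mod 557)
11^8 ≡ 159^2 = 25281 ≡ 216 (mod 557)
11^16 ≡ 216^2 = 46656 ≡ 425 (mod 557)
11^32 ≡ 425^2 = 180625 ≡ 157 (mod 557)
11^64 ≡ 157^2 = 24649 ≡ 141 (mod 557)
11^128 ≡ 141^2 = 19881 ≡ 386 (mod 557)
139 = 128 + 8 + 2 + 1 in binary powers of 2.
So 11^139 ≡ 386 · 216 · 121 · 11 ≡ 118 (mod 557).
Squaring chain: 118 → 556; reaches −1, so base 11 does not prove 557 composite.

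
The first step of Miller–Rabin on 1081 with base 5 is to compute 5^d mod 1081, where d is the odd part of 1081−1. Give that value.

608

1081 − 1 = 1080 = 2^3 · 135, so d = 135.
5^1 ≡ 5 (mod 1081)
5^2 ≡ 5^2 = 25 ≡ 25 (mod 1081)
5^4 ≡ 25^2 = 625 ≡ 625 (mod 1081)
5^8 ≡ 625^2 = 390625 ≡ 384 (mod 1081)
5^16 ≡ 384^2 = 147456 ≡ 440 (mod 1081)
5^32 ≡ 440^2 = 193600 ≡ 101 (mod 1081)
5^64 ≡ 101^2 = 10201 ≡ 472 (mod 1081)
5^128 ≡ 472^2 = 222784 ≡ 98 (mod 1081)
135 = 128 + 4 + 2 + 1 in binary powers of 2.
So 5^135 ≡ 98 · 625 · 25 · 5 ≡ 608 (mod 1081).
Squaring chain: 608 → 1043 → 363; never reaches −1, so base 5 is a Miller–Rabin witness that 1081 is composite.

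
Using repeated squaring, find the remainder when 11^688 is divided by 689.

289

11^1 ≡ 11 (mod 689)
11^2 ≡ 11^2 = 121 ≡ 121 (mod 689)
11^4 ≡ 121^2 = 14641 ≡ 172 (mod 689)
11^8 ≡ 172^2 = 29584 ≡ 646 (mod 689)
11^16 ≡ 646^2 = 417316 ≡ 471 (mod 689)
11^32 ≡ 471^2 = 221841 ≡ 672 (mod 689)
11^64 ≡ 672^2 = 451584 ≡ 289 (mod 689)
11^128 ≡ 289^2 = 83521 ≡ 152 (mod 689)
11^256 ≡ 152^2 = 23104 ≡ 367 (mod 689)
11^512 ≡ 367^2 = 134689 ≡ 334 (mod 689)
688 = 512 + 128 + 32 + 16 in binary powers of 2.
So 11^688 ≡ 334 · 152 · 672 · 471 ≡ 289 (mod 689).
Since 289 ≠ 1, base 11 is a Fermat witness: 689 is composite.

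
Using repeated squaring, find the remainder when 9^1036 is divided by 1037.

9^1 ≡ 9 (mod 1037)
9^2 ≡ 9^2 = 81 ≡ 81 (mod 1037)
9^4 ≡ 81^2 = 6561 ≡ 339 (mod 1037)
9^8 ≡ 339^2 = 114921 ≡ 851 (mod 1037)
9^16 ≡ 851^2 = 724201 ≡ 375 (mod 1037)
9^32 ≡ 375^2 = 140625 ≡ 630 (mod 1037)
9^64 ≡ 630^2 = 396900 ≡ 766 (mod 1037)
9^128 ≡ 766^2 = 586756 ≡ 851 (mod 1037)
9^256 ≡ 851^2 = 724201 ≡ 375 (mod 1037)
9^512 ≡ 375^2 = 140625 ≡ 630 (mod 1037)
9^1024 ≡ 630^2 = 396900 ≡ 766 (mod 1037)
1036 = 1024 + 8 + 4 in binary powers of 2.
So 9^1036 ≡ 766 · 851 · 339 ≡ 985 (mod 1037).
Since 985 ≠ 1, base 9 is a Fermat witness: 1037 is composite.

985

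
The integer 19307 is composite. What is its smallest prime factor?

43

19307 is odd.
Digit sum 20, not divisible by 3.
Ends in 7: not divisible by 5.
7: 19307 = 7·2758 + 1
11: 19307 = 11·1755 + 2
13: 19307 = 13·1485 + 2
17: 19307 = 17·1135 + 12
19: 19307 = 19·1016 + 3
23: 19307 = 23·839 + 10
29: 19307 = 29·665 + 22
31: 19307 = 31·622 + 25
37: 19307 = 37·521 + 30
41: 19307 = 41·470 + 37
43: 19307 = 43·449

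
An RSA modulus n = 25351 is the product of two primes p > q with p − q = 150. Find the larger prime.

251

Since p = q + 150, we have 25351 = q(q + 150), so q² + 150q − 25351 = 0.
Discriminant: 150² + 4·25351 = 22500 + 101404 = 123904; √123904 = 352.
q = (−150 + 352)/2 = 101, and p = q + 150 = 251.
Check: 101 · 251 = 25351.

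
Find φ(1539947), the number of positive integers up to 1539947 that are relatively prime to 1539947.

Factor: 1539947 = 79 · 101 · 193.
φ(1539947) = (79−1) · (101−1) · (193−1) = 78 · 100 · 192 = 1497600.

1497600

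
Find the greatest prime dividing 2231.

97

2231 = 23 · 97
97 is prime.
So 2231 = 23 · 97; the largest prime factor is 97.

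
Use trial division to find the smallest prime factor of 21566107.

21566107 is odd.
Digit sum 28, not divisible by 3.
Ends in 7: not divisible by 5.
7: 21566107 = 7·3080872 + 3
11: 21566107 = 11·1960555 + 2
13: 21566107 = 13·1658931 + 4
17: 21566107 = 17·1268594 + 9
19: 21566107 = 19·1135058 + 5
23: 21566107 = 23·937656 + 19
29: 21566107 = 29·743658 + 25
31: 21566107 = 31·695680 + 27
37: 21566107 = 37·582867 + 28
41: 21566107 = 41·526002 + 25
43: 21566107 = 43·501537 + 16
47: 21566107 = 47·458853 + 16
53: 21566107 = 53·406907 + 36
59: 21566107 = 59·365527 + 14
61: 21566107 = 61·353542 + 45
67: 21566107 = 67·321882 + 13
71: 21566107 = 71·303747 + 70
73: 21566107 = 73·295426 + 9
79: 21566107 = 79·272988 + 55
83: 21566107 = 83·259832 + 51
89: 21566107 = 89·242315 + 72
97: 21566107 = 97·222331

97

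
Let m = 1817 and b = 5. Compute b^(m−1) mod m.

1053

5^1 ≡ 5 (mod 1817)
5^2 ≡ 5^2 = 25 ≡ 25 (mod 1817)
5^4 ≡ 25^2 = 625 ≡ 625 (mod 1817)
5^8 ≡ 625^2 = 390625 ≡ 1787 (mod 1817)
5^16 ≡ 1787^2 = 3193369 ≡ 900 (mod 1817)
5^32 ≡ 900^2 = 810000 ≡ 1435 (mod 1817)
5^64 ≡ 1435^2 = 2059225 ≡ 564 (mod 1817)
5^128 ≡ 564^2 = 318096 ≡ 121 (mod 1817)
5^256 ≡ 121^2 = 14641 ≡ 105 (mod 1817)
5^512 ≡ 105^2 = 11025 ≡ 123 (mod 1817)
5^1024 ≡ 123^2 = 15129 ≡ 593 (mod 1817)
1816 = 1024 + 512 + 256 + 16 + 8 in binary powers of 2.
So 5^1816 ≡ 593 · 123 · 105 · 900 · 1787 ≡ 1053 (mod 1817).
Since 1053 ≠ 1, base 5 is a Fermat witness: 1817 is composite.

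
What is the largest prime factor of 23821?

83

23821 = 7 · 3403
3403 = 41 · 83
83 is prime.
So 23821 = 7 · 41 · 83; the largest prime factor is 83.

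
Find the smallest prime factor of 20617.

53

20617 is odd.
Digit sum 16, not divisible by 3.
Ends in 7: not divisible by 5.
7: 20617 = 7·2945 + 2
11: 20617 = 11·1874 + 3
13: 20617 = 13·1585 + 12
17: 20617 = 17·1212 + 13
19: 20617 = 19·1085 + 2
23: 20617 = 23·896 + 9
29: 20617 = 29·710 + 27
31: 20617 = 31·665 + 2
37: 20617 = 37·557 + 8
41: 20617 = 41·502 + 35
43: 20617 = 43·479 + 20
47: 20617 = 47·438 + 31
53: 20617 = 53·389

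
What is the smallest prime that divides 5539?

5539 is odd.
Digit sum 22, not divisible by 3.
Ends in 9: not divisible by 5.
7: 5539 = 7·791 + 2
11: 5539 = 11·503 + 6
13: 5539 = 13·426 + 1
17: 5539 = 17·325 + 14
19: 5539 = 19·291 + 10
23: 5539 = 23·240 + 19
29: 5539 = 29·191

29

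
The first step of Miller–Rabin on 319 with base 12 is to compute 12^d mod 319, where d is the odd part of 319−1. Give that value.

133

319 − 1 = 318 = 2^1 · 159, so d = 159.
12^1 ≡ 12 (mod 319)
12^2 ≡ 12^2 = 144 ≡ 144 (mod 319)
12^4 ≡ 144^2 = 20736 ≡ 1 (mod 319)
12^8 ≡ 1^2 = 1 ≡ 1 (mod 319)
12^16 ≡ 1^2 = 1 ≡ 1 (mod 319)
12^32 ≡ 1^2 = 1 ≡ 1 (mod 319)
12^64 ≡ 1^2 = 1 ≡ 1 (mod 319)
12^128 ≡ 1^2 = 1 ≡ 1 (mod 319)
159 = 128 + 16 + 8 + 4 + 2 + 1 in binary powers of 2.
So 12^159 ≡ 1 · 1 · 1 · 1 · 144 · 12 ≡ 133 (mod 319).
Squaring chain: 133; never reaches −1, so base 12 is a Miller–Rabin witness that 319 is composite.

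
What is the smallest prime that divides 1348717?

31

1348717 is odd.
Digit sum 31, not divisible by 3.
Ends in 7: not divisible by 5.
7: 1348717 = 7·192673 + 6
11: 1348717 = 11·122610 + 7
13: 1348717 = 13·103747 + 6
17: 1348717 = 17·79336 + 5
19: 1348717 = 19·70985 + 2
23: 1348717 = 23·58639 + 20
29: 1348717 = 29·46507 + 14
31: 1348717 = 31·43507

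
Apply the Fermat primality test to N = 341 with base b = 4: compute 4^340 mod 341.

4^1 ≡ 4 (mod 341)
4^2 ≡ 4^2 = 16 ≡ 16 (mod 341)
4^4 ≡ 16^2 = 256 ≡ 256 (mod 341)
4^8 ≡ 256^2 = 65536 ≡ 64 (mod 341)
4^16 ≡ 64^2 = 4096 ≡ 4 (mod 341)
4^32 ≡ 4^2 = 16 ≡ 16 (mod 341)
4^64 ≡ 16^2 = 256 ≡ 256 (mod 341)
4^128 ≡ 256^2 = 65536 ≡ 64 (mod 341)
4^256 ≡ 64^2 = 4096 ≡ 4 (mod 341)
340 = 256 + 64 + 16 + 4 in binary powers of 2.
So 4^340 ≡ 4 · 256 · 4 · 256 ≡ 1 (mod 341).
Since the result is 1, base 4 gives no evidence that 341 is composite.

1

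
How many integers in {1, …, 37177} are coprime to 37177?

Factor: 37177 = 7 · 47 · 113.
φ(37177) = (7−1) · (47−1) · (113−1) = 6 · 46 · 112 = 30912.

30912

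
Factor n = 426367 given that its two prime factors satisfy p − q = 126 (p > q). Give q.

593

Since p = q + 126, we have 426367 = q(q + 126), so q² + 126q − 426367 = 0.
Discriminant: 126² + 4·426367 = 15876 + 1705468 = 1721344; √1721344 = 1312.
q = (−126 + 1312)/2 = 593, and p = q + 126 = 719.
Check: 593 · 719 = 426367.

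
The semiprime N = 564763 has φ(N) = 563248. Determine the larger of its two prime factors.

857

φ(n) = (p−1)(q−1) = n − (p+q) + 1, so p + q = 564763 − 563248 + 1 = 1516.
p and q are the roots of t² − 1516t + 564763 = 0.
Discriminant: 1516² − 4·564763 = 2298256 − 2259052 = 39204; √39204 = 198.
q = (1516 − 198)/2 = 659, p = (1516 + 198)/2 = 857.
Check: 659 · 857 = 564763.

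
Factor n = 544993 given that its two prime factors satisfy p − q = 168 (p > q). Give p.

Since p = q + 168, we have 544993 = q(q + 168), so q² + 168q − 544993 = 0.
Discriminant: 168² + 4·544993 = 28224 + 2179972 = 2208196; √2208196 = 1486.
q = (−168 + 1486)/2 = 659, and p = q + 168 = 827.
Check: 659 · 827 = 544993.

827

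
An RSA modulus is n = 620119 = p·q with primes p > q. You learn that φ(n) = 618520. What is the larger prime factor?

941

φ(n) = (p−1)(q−1) = n − (p+q) + 1, so p + q = 620119 − 618520 + 1 = 1600.
p and q are the roots of t² − 1600t + 620119 = 0.
Discriminant: 1600² − 4·620119 = 2560000 − 2480476 = 79524; √79524 = 282.
q = (1600 − 282)/2 = 659, p = (1600 + 282)/2 = 941.
Check: 659 · 941 = 620119.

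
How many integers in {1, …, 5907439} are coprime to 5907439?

5809440

Factor: 5907439 = 157 · 191 · 197.
φ(5907439) = (157−1) · (191−1) · (197−1) = 156 · 190 · 196 = 5809440.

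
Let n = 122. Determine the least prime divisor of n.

122 is even: 2 divides it.

2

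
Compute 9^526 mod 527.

9^1 ≡ 9 (mod 527)
9^2 ≡ 9^2 = 81 ≡ 81 (mod 527)
9^4 ≡ 81^2 = 6561 ≡ 237 (mod 527)
9^8 ≡ 237^2 = 56169 ≡ 307 (mod 527)
9^16 ≡ 307^2 = 94249 ≡ 443 (mod 527)
9^32 ≡ 443^2 = 196249 ≡ 205 (mod 527)
9^64 ≡ 205^2 = 42025 ≡ 392 (mod 527)
9^128 ≡ 392^2 = 153664 ≡ 307 (mod 527)
9^256 ≡ 307^2 = 94249 ≡ 443 (mod 527)
9^512 ≡ 443^2 = 196249 ≡ 205 (mod 527)
526 = 512 + 8 + 4 + 2 in binary powers of 2.
So 9^526 ≡ 205 · 307 · 237 · 81 ≡ 412 (mod 527).
Since 412 ≠ 1, base 9 is a Fermat witness: 527 is composite.

412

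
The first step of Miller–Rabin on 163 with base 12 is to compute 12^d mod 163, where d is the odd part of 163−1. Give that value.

162

163 − 1 = 162 = 2^1 · 81, so d = 81.
12^1 ≡ 12 (mod 163)
12^2 ≡ 12^2 = 144 ≡ 144 (mod 163)
12^4 ≡ 144^2 = 20736 ≡ 35 (mod 163)
12^8 ≡ 35^2 = 1225 ≡ 84 (mod 163)
12^16 ≡ 84^2 = 7056 ≡ 47 (mod 163)
12^32 ≡ 47^2 = 2209 ≡ 90 (mod 163)
12^64 ≡ 90^2 = 8100 ≡ 113 (mod 163)
81 = 64 + 16 + 1 in binary powers of 2.
So 12^81 ≡ 113 · 47 · 12 ≡ 162 (mod 163).
Since 12^d ≡ 162 (mod 163), base 12 does not prove 163 composite.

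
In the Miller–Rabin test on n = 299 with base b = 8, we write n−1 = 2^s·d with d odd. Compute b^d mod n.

299 − 1 = 298 = 2^1 · 149, so d = 149.
8^1 ≡ 8 (mod 299)
8^2 ≡ 8^2 = 64 ≡ 64 (mod 299)
8^4 ≡ 64^2 = 4096 ≡ 209 (mod 299)
8^8 ≡ 209^2 = 43681 ≡ 27 (mod 299)
8^16 ≡ 27^2 = 729 ≡ 131 (mod 299)
8^32 ≡ 131^2 = 17161 ≡ 118 (mod 299)
8^64 ≡ 118^2 = 13924 ≡ 170 (mod 299)
8^128 ≡ 170^2 = 28900 ≡ 196 (mod 299)
149 = 128 + 16 + 4 + 1 in binary powers of 2.
So 8^149 ≡ 196 · 131 · 209 · 8 ≡ 151 (mod 299).
Squaring chain: 151; never reaches −1, so base 8 is a Miller–Rabin witness that 299 is composite.

151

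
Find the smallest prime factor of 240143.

23

240143 is odd.
Digit sum 14, not divisible by 3.
Ends in 3: not divisible by 5.
7: 240143 = 7·34306 + 1
11: 240143 = 11·21831 + 2
13: 240143 = 13·18472 + 7
17: 240143 = 17·14126 + 1
19: 240143 = 19·12639 + 2
23: 240143 = 23·10441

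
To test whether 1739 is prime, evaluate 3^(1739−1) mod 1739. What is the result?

1070

3^1 ≡ 3 (mod 1739)
3^2 ≡ 3^2 = 9 ≡ 9 (mod 1739)
3^4 ≡ 9^2 = 81 ≡ 81 (mod 1739)
3^8 ≡ 81^2 = 6561 ≡ 1344 (mod 1739)
3^16 ≡ 1344^2 = 1806336 ≡ 1254 (mod 1739)
3^32 ≡ 1254^2 = 1572516 ≡ 460 (mod 1739)
3^64 ≡ 460^2 = 211600 ≡ 1181 (mod 1739)
3^128 ≡ 1181^2 = 1394761 ≡ 83 (mod 1739)
3^256 ≡ 83^2 = 6889 ≡ 1672 (mod 1739)
3^512 ≡ 1672^2 = 2795584 ≡ 1011 (mod 1739)
3^1024 ≡ 1011^2 = 1022121 ≡ 1328 (mod 1739)
1738 = 1024 + 512 + 128 + 64 + 8 + 2 in binary powers of 2.
So 3^1738 ≡ 1328 · 1011 · 83 · 1181 · 1344 · 9 ≡ 1070 (mod 1739).
Since 1070 ≠ 1, base 3 is a Fermat witness: 1739 is composite.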